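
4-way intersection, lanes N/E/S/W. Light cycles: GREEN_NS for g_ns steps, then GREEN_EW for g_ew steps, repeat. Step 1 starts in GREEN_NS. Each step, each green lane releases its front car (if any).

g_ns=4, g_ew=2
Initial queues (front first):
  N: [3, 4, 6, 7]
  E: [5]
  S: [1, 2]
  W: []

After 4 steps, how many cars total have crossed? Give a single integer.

Answer: 6

Derivation:
Step 1 [NS]: N:car3-GO,E:wait,S:car1-GO,W:wait | queues: N=3 E=1 S=1 W=0
Step 2 [NS]: N:car4-GO,E:wait,S:car2-GO,W:wait | queues: N=2 E=1 S=0 W=0
Step 3 [NS]: N:car6-GO,E:wait,S:empty,W:wait | queues: N=1 E=1 S=0 W=0
Step 4 [NS]: N:car7-GO,E:wait,S:empty,W:wait | queues: N=0 E=1 S=0 W=0
Cars crossed by step 4: 6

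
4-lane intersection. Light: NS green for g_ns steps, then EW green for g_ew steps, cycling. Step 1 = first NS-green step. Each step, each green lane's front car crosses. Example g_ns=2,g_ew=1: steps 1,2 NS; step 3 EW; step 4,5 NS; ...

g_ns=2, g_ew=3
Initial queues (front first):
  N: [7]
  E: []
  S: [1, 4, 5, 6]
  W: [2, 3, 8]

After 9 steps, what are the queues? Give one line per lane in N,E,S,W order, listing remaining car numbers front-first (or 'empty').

Step 1 [NS]: N:car7-GO,E:wait,S:car1-GO,W:wait | queues: N=0 E=0 S=3 W=3
Step 2 [NS]: N:empty,E:wait,S:car4-GO,W:wait | queues: N=0 E=0 S=2 W=3
Step 3 [EW]: N:wait,E:empty,S:wait,W:car2-GO | queues: N=0 E=0 S=2 W=2
Step 4 [EW]: N:wait,E:empty,S:wait,W:car3-GO | queues: N=0 E=0 S=2 W=1
Step 5 [EW]: N:wait,E:empty,S:wait,W:car8-GO | queues: N=0 E=0 S=2 W=0
Step 6 [NS]: N:empty,E:wait,S:car5-GO,W:wait | queues: N=0 E=0 S=1 W=0
Step 7 [NS]: N:empty,E:wait,S:car6-GO,W:wait | queues: N=0 E=0 S=0 W=0

N: empty
E: empty
S: empty
W: empty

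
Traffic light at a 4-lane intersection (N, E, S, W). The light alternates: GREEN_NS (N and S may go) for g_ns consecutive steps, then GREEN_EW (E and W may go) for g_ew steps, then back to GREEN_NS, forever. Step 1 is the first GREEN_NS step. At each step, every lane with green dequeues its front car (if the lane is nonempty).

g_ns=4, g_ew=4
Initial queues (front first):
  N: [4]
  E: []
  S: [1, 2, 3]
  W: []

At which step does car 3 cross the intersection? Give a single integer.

Step 1 [NS]: N:car4-GO,E:wait,S:car1-GO,W:wait | queues: N=0 E=0 S=2 W=0
Step 2 [NS]: N:empty,E:wait,S:car2-GO,W:wait | queues: N=0 E=0 S=1 W=0
Step 3 [NS]: N:empty,E:wait,S:car3-GO,W:wait | queues: N=0 E=0 S=0 W=0
Car 3 crosses at step 3

3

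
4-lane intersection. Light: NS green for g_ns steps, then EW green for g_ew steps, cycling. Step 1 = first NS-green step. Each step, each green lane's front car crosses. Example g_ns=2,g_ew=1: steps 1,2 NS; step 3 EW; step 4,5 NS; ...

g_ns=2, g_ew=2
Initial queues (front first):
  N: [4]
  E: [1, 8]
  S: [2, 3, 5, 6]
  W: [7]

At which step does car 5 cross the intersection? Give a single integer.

Step 1 [NS]: N:car4-GO,E:wait,S:car2-GO,W:wait | queues: N=0 E=2 S=3 W=1
Step 2 [NS]: N:empty,E:wait,S:car3-GO,W:wait | queues: N=0 E=2 S=2 W=1
Step 3 [EW]: N:wait,E:car1-GO,S:wait,W:car7-GO | queues: N=0 E=1 S=2 W=0
Step 4 [EW]: N:wait,E:car8-GO,S:wait,W:empty | queues: N=0 E=0 S=2 W=0
Step 5 [NS]: N:empty,E:wait,S:car5-GO,W:wait | queues: N=0 E=0 S=1 W=0
Step 6 [NS]: N:empty,E:wait,S:car6-GO,W:wait | queues: N=0 E=0 S=0 W=0
Car 5 crosses at step 5

5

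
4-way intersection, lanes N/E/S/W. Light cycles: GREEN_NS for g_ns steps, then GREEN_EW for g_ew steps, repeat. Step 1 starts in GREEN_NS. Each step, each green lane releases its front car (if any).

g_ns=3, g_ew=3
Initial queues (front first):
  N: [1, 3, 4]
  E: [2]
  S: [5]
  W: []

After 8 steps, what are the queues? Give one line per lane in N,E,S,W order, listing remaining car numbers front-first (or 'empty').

Step 1 [NS]: N:car1-GO,E:wait,S:car5-GO,W:wait | queues: N=2 E=1 S=0 W=0
Step 2 [NS]: N:car3-GO,E:wait,S:empty,W:wait | queues: N=1 E=1 S=0 W=0
Step 3 [NS]: N:car4-GO,E:wait,S:empty,W:wait | queues: N=0 E=1 S=0 W=0
Step 4 [EW]: N:wait,E:car2-GO,S:wait,W:empty | queues: N=0 E=0 S=0 W=0

N: empty
E: empty
S: empty
W: empty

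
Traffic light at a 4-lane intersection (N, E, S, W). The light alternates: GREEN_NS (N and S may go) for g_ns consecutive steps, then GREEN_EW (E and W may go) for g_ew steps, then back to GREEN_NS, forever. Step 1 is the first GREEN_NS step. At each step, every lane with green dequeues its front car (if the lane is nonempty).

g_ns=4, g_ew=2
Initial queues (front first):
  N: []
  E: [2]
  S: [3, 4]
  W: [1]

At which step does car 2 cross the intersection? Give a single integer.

Step 1 [NS]: N:empty,E:wait,S:car3-GO,W:wait | queues: N=0 E=1 S=1 W=1
Step 2 [NS]: N:empty,E:wait,S:car4-GO,W:wait | queues: N=0 E=1 S=0 W=1
Step 3 [NS]: N:empty,E:wait,S:empty,W:wait | queues: N=0 E=1 S=0 W=1
Step 4 [NS]: N:empty,E:wait,S:empty,W:wait | queues: N=0 E=1 S=0 W=1
Step 5 [EW]: N:wait,E:car2-GO,S:wait,W:car1-GO | queues: N=0 E=0 S=0 W=0
Car 2 crosses at step 5

5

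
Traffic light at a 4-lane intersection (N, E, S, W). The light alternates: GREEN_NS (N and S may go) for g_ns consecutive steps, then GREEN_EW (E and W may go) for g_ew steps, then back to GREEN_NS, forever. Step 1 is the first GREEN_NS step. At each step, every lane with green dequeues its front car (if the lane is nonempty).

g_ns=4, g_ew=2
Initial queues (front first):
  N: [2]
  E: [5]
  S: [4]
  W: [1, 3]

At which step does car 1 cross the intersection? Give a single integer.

Step 1 [NS]: N:car2-GO,E:wait,S:car4-GO,W:wait | queues: N=0 E=1 S=0 W=2
Step 2 [NS]: N:empty,E:wait,S:empty,W:wait | queues: N=0 E=1 S=0 W=2
Step 3 [NS]: N:empty,E:wait,S:empty,W:wait | queues: N=0 E=1 S=0 W=2
Step 4 [NS]: N:empty,E:wait,S:empty,W:wait | queues: N=0 E=1 S=0 W=2
Step 5 [EW]: N:wait,E:car5-GO,S:wait,W:car1-GO | queues: N=0 E=0 S=0 W=1
Step 6 [EW]: N:wait,E:empty,S:wait,W:car3-GO | queues: N=0 E=0 S=0 W=0
Car 1 crosses at step 5

5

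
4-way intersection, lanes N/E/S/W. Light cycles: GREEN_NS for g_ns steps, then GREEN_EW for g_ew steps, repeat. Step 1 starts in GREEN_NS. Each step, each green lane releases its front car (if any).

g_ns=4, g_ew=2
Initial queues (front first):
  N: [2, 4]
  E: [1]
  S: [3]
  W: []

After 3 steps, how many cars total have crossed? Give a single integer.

Step 1 [NS]: N:car2-GO,E:wait,S:car3-GO,W:wait | queues: N=1 E=1 S=0 W=0
Step 2 [NS]: N:car4-GO,E:wait,S:empty,W:wait | queues: N=0 E=1 S=0 W=0
Step 3 [NS]: N:empty,E:wait,S:empty,W:wait | queues: N=0 E=1 S=0 W=0
Cars crossed by step 3: 3

Answer: 3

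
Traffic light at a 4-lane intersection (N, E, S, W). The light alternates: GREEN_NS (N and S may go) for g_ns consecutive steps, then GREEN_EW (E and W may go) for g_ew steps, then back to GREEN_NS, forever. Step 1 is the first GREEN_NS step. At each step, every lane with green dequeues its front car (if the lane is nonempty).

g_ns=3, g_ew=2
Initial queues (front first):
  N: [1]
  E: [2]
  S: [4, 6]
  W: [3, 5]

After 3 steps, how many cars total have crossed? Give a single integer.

Step 1 [NS]: N:car1-GO,E:wait,S:car4-GO,W:wait | queues: N=0 E=1 S=1 W=2
Step 2 [NS]: N:empty,E:wait,S:car6-GO,W:wait | queues: N=0 E=1 S=0 W=2
Step 3 [NS]: N:empty,E:wait,S:empty,W:wait | queues: N=0 E=1 S=0 W=2
Cars crossed by step 3: 3

Answer: 3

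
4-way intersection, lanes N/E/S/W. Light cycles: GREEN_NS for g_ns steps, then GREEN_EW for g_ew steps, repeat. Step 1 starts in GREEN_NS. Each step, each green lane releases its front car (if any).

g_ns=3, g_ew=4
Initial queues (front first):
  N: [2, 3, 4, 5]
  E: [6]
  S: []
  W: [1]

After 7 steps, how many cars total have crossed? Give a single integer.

Answer: 5

Derivation:
Step 1 [NS]: N:car2-GO,E:wait,S:empty,W:wait | queues: N=3 E=1 S=0 W=1
Step 2 [NS]: N:car3-GO,E:wait,S:empty,W:wait | queues: N=2 E=1 S=0 W=1
Step 3 [NS]: N:car4-GO,E:wait,S:empty,W:wait | queues: N=1 E=1 S=0 W=1
Step 4 [EW]: N:wait,E:car6-GO,S:wait,W:car1-GO | queues: N=1 E=0 S=0 W=0
Step 5 [EW]: N:wait,E:empty,S:wait,W:empty | queues: N=1 E=0 S=0 W=0
Step 6 [EW]: N:wait,E:empty,S:wait,W:empty | queues: N=1 E=0 S=0 W=0
Step 7 [EW]: N:wait,E:empty,S:wait,W:empty | queues: N=1 E=0 S=0 W=0
Cars crossed by step 7: 5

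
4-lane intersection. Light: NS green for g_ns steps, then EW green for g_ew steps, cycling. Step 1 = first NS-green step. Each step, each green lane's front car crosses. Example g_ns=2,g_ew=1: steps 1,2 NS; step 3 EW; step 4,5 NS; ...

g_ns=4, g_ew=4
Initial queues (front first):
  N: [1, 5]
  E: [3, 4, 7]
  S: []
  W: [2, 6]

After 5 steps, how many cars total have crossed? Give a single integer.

Step 1 [NS]: N:car1-GO,E:wait,S:empty,W:wait | queues: N=1 E=3 S=0 W=2
Step 2 [NS]: N:car5-GO,E:wait,S:empty,W:wait | queues: N=0 E=3 S=0 W=2
Step 3 [NS]: N:empty,E:wait,S:empty,W:wait | queues: N=0 E=3 S=0 W=2
Step 4 [NS]: N:empty,E:wait,S:empty,W:wait | queues: N=0 E=3 S=0 W=2
Step 5 [EW]: N:wait,E:car3-GO,S:wait,W:car2-GO | queues: N=0 E=2 S=0 W=1
Cars crossed by step 5: 4

Answer: 4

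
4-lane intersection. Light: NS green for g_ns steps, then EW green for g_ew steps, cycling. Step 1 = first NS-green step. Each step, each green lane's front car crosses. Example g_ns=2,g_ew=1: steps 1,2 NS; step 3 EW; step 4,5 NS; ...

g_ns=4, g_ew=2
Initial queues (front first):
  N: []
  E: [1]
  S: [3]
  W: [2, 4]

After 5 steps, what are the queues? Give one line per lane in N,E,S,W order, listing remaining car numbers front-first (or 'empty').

Step 1 [NS]: N:empty,E:wait,S:car3-GO,W:wait | queues: N=0 E=1 S=0 W=2
Step 2 [NS]: N:empty,E:wait,S:empty,W:wait | queues: N=0 E=1 S=0 W=2
Step 3 [NS]: N:empty,E:wait,S:empty,W:wait | queues: N=0 E=1 S=0 W=2
Step 4 [NS]: N:empty,E:wait,S:empty,W:wait | queues: N=0 E=1 S=0 W=2
Step 5 [EW]: N:wait,E:car1-GO,S:wait,W:car2-GO | queues: N=0 E=0 S=0 W=1

N: empty
E: empty
S: empty
W: 4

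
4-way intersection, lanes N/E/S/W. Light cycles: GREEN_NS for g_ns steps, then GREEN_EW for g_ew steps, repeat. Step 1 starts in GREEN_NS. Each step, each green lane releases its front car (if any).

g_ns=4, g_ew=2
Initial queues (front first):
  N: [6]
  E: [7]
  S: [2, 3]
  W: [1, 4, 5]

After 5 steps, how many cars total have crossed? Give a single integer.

Answer: 5

Derivation:
Step 1 [NS]: N:car6-GO,E:wait,S:car2-GO,W:wait | queues: N=0 E=1 S=1 W=3
Step 2 [NS]: N:empty,E:wait,S:car3-GO,W:wait | queues: N=0 E=1 S=0 W=3
Step 3 [NS]: N:empty,E:wait,S:empty,W:wait | queues: N=0 E=1 S=0 W=3
Step 4 [NS]: N:empty,E:wait,S:empty,W:wait | queues: N=0 E=1 S=0 W=3
Step 5 [EW]: N:wait,E:car7-GO,S:wait,W:car1-GO | queues: N=0 E=0 S=0 W=2
Cars crossed by step 5: 5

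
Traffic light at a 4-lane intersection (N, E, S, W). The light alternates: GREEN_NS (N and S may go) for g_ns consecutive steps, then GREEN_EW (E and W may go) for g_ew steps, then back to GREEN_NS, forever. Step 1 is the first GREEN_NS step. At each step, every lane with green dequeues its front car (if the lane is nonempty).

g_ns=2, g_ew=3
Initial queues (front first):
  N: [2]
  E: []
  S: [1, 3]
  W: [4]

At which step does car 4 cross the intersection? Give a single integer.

Step 1 [NS]: N:car2-GO,E:wait,S:car1-GO,W:wait | queues: N=0 E=0 S=1 W=1
Step 2 [NS]: N:empty,E:wait,S:car3-GO,W:wait | queues: N=0 E=0 S=0 W=1
Step 3 [EW]: N:wait,E:empty,S:wait,W:car4-GO | queues: N=0 E=0 S=0 W=0
Car 4 crosses at step 3

3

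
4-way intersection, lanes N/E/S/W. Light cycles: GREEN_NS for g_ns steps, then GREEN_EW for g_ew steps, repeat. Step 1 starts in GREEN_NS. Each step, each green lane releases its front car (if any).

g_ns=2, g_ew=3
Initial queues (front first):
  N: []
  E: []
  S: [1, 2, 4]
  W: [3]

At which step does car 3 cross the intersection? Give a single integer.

Step 1 [NS]: N:empty,E:wait,S:car1-GO,W:wait | queues: N=0 E=0 S=2 W=1
Step 2 [NS]: N:empty,E:wait,S:car2-GO,W:wait | queues: N=0 E=0 S=1 W=1
Step 3 [EW]: N:wait,E:empty,S:wait,W:car3-GO | queues: N=0 E=0 S=1 W=0
Step 4 [EW]: N:wait,E:empty,S:wait,W:empty | queues: N=0 E=0 S=1 W=0
Step 5 [EW]: N:wait,E:empty,S:wait,W:empty | queues: N=0 E=0 S=1 W=0
Step 6 [NS]: N:empty,E:wait,S:car4-GO,W:wait | queues: N=0 E=0 S=0 W=0
Car 3 crosses at step 3

3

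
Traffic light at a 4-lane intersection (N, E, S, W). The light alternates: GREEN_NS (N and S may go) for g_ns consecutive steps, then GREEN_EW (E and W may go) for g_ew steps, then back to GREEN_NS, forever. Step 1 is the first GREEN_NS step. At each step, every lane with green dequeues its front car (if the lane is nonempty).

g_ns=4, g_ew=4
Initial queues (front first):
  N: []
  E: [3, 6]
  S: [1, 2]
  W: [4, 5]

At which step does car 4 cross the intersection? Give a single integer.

Step 1 [NS]: N:empty,E:wait,S:car1-GO,W:wait | queues: N=0 E=2 S=1 W=2
Step 2 [NS]: N:empty,E:wait,S:car2-GO,W:wait | queues: N=0 E=2 S=0 W=2
Step 3 [NS]: N:empty,E:wait,S:empty,W:wait | queues: N=0 E=2 S=0 W=2
Step 4 [NS]: N:empty,E:wait,S:empty,W:wait | queues: N=0 E=2 S=0 W=2
Step 5 [EW]: N:wait,E:car3-GO,S:wait,W:car4-GO | queues: N=0 E=1 S=0 W=1
Step 6 [EW]: N:wait,E:car6-GO,S:wait,W:car5-GO | queues: N=0 E=0 S=0 W=0
Car 4 crosses at step 5

5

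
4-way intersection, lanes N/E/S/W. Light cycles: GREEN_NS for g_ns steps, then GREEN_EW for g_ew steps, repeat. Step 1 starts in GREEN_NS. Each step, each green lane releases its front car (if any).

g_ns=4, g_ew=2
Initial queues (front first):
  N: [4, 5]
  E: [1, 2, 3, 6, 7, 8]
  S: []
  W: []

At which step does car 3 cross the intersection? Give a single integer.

Step 1 [NS]: N:car4-GO,E:wait,S:empty,W:wait | queues: N=1 E=6 S=0 W=0
Step 2 [NS]: N:car5-GO,E:wait,S:empty,W:wait | queues: N=0 E=6 S=0 W=0
Step 3 [NS]: N:empty,E:wait,S:empty,W:wait | queues: N=0 E=6 S=0 W=0
Step 4 [NS]: N:empty,E:wait,S:empty,W:wait | queues: N=0 E=6 S=0 W=0
Step 5 [EW]: N:wait,E:car1-GO,S:wait,W:empty | queues: N=0 E=5 S=0 W=0
Step 6 [EW]: N:wait,E:car2-GO,S:wait,W:empty | queues: N=0 E=4 S=0 W=0
Step 7 [NS]: N:empty,E:wait,S:empty,W:wait | queues: N=0 E=4 S=0 W=0
Step 8 [NS]: N:empty,E:wait,S:empty,W:wait | queues: N=0 E=4 S=0 W=0
Step 9 [NS]: N:empty,E:wait,S:empty,W:wait | queues: N=0 E=4 S=0 W=0
Step 10 [NS]: N:empty,E:wait,S:empty,W:wait | queues: N=0 E=4 S=0 W=0
Step 11 [EW]: N:wait,E:car3-GO,S:wait,W:empty | queues: N=0 E=3 S=0 W=0
Step 12 [EW]: N:wait,E:car6-GO,S:wait,W:empty | queues: N=0 E=2 S=0 W=0
Step 13 [NS]: N:empty,E:wait,S:empty,W:wait | queues: N=0 E=2 S=0 W=0
Step 14 [NS]: N:empty,E:wait,S:empty,W:wait | queues: N=0 E=2 S=0 W=0
Step 15 [NS]: N:empty,E:wait,S:empty,W:wait | queues: N=0 E=2 S=0 W=0
Step 16 [NS]: N:empty,E:wait,S:empty,W:wait | queues: N=0 E=2 S=0 W=0
Step 17 [EW]: N:wait,E:car7-GO,S:wait,W:empty | queues: N=0 E=1 S=0 W=0
Step 18 [EW]: N:wait,E:car8-GO,S:wait,W:empty | queues: N=0 E=0 S=0 W=0
Car 3 crosses at step 11

11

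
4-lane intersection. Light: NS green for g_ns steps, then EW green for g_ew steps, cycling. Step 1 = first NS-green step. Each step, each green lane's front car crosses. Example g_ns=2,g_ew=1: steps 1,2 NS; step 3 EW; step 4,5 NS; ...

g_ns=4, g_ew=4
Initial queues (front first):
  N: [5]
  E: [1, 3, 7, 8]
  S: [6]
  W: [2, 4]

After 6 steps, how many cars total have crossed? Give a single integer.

Answer: 6

Derivation:
Step 1 [NS]: N:car5-GO,E:wait,S:car6-GO,W:wait | queues: N=0 E=4 S=0 W=2
Step 2 [NS]: N:empty,E:wait,S:empty,W:wait | queues: N=0 E=4 S=0 W=2
Step 3 [NS]: N:empty,E:wait,S:empty,W:wait | queues: N=0 E=4 S=0 W=2
Step 4 [NS]: N:empty,E:wait,S:empty,W:wait | queues: N=0 E=4 S=0 W=2
Step 5 [EW]: N:wait,E:car1-GO,S:wait,W:car2-GO | queues: N=0 E=3 S=0 W=1
Step 6 [EW]: N:wait,E:car3-GO,S:wait,W:car4-GO | queues: N=0 E=2 S=0 W=0
Cars crossed by step 6: 6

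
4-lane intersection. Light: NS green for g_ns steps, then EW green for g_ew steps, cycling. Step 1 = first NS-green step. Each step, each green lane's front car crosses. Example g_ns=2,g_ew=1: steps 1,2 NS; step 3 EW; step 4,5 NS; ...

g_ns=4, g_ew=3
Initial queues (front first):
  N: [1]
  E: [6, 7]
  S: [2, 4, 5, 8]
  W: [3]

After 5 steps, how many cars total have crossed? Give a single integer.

Step 1 [NS]: N:car1-GO,E:wait,S:car2-GO,W:wait | queues: N=0 E=2 S=3 W=1
Step 2 [NS]: N:empty,E:wait,S:car4-GO,W:wait | queues: N=0 E=2 S=2 W=1
Step 3 [NS]: N:empty,E:wait,S:car5-GO,W:wait | queues: N=0 E=2 S=1 W=1
Step 4 [NS]: N:empty,E:wait,S:car8-GO,W:wait | queues: N=0 E=2 S=0 W=1
Step 5 [EW]: N:wait,E:car6-GO,S:wait,W:car3-GO | queues: N=0 E=1 S=0 W=0
Cars crossed by step 5: 7

Answer: 7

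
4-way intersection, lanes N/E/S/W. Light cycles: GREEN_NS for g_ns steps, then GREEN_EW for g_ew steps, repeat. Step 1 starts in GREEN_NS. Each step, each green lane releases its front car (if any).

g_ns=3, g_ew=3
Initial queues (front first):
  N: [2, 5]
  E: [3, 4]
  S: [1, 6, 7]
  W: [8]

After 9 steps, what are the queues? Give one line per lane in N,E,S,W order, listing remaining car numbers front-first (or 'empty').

Step 1 [NS]: N:car2-GO,E:wait,S:car1-GO,W:wait | queues: N=1 E=2 S=2 W=1
Step 2 [NS]: N:car5-GO,E:wait,S:car6-GO,W:wait | queues: N=0 E=2 S=1 W=1
Step 3 [NS]: N:empty,E:wait,S:car7-GO,W:wait | queues: N=0 E=2 S=0 W=1
Step 4 [EW]: N:wait,E:car3-GO,S:wait,W:car8-GO | queues: N=0 E=1 S=0 W=0
Step 5 [EW]: N:wait,E:car4-GO,S:wait,W:empty | queues: N=0 E=0 S=0 W=0

N: empty
E: empty
S: empty
W: empty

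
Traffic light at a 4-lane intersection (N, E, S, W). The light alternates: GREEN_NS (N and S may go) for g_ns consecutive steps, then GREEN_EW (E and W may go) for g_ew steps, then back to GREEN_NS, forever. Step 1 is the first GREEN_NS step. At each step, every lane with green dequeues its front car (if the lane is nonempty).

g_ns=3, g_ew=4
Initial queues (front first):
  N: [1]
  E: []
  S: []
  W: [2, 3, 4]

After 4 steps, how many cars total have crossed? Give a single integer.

Answer: 2

Derivation:
Step 1 [NS]: N:car1-GO,E:wait,S:empty,W:wait | queues: N=0 E=0 S=0 W=3
Step 2 [NS]: N:empty,E:wait,S:empty,W:wait | queues: N=0 E=0 S=0 W=3
Step 3 [NS]: N:empty,E:wait,S:empty,W:wait | queues: N=0 E=0 S=0 W=3
Step 4 [EW]: N:wait,E:empty,S:wait,W:car2-GO | queues: N=0 E=0 S=0 W=2
Cars crossed by step 4: 2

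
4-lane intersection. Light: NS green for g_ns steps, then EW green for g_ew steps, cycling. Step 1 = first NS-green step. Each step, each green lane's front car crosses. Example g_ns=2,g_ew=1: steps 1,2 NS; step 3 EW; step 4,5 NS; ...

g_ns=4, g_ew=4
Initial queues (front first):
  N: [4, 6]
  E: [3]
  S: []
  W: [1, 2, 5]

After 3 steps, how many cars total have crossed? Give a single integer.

Step 1 [NS]: N:car4-GO,E:wait,S:empty,W:wait | queues: N=1 E=1 S=0 W=3
Step 2 [NS]: N:car6-GO,E:wait,S:empty,W:wait | queues: N=0 E=1 S=0 W=3
Step 3 [NS]: N:empty,E:wait,S:empty,W:wait | queues: N=0 E=1 S=0 W=3
Cars crossed by step 3: 2

Answer: 2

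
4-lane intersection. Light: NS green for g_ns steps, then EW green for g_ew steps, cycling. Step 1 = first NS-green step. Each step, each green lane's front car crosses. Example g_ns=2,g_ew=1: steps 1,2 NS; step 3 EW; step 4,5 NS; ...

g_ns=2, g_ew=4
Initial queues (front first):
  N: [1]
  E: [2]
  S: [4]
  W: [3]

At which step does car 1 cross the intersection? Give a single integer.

Step 1 [NS]: N:car1-GO,E:wait,S:car4-GO,W:wait | queues: N=0 E=1 S=0 W=1
Step 2 [NS]: N:empty,E:wait,S:empty,W:wait | queues: N=0 E=1 S=0 W=1
Step 3 [EW]: N:wait,E:car2-GO,S:wait,W:car3-GO | queues: N=0 E=0 S=0 W=0
Car 1 crosses at step 1

1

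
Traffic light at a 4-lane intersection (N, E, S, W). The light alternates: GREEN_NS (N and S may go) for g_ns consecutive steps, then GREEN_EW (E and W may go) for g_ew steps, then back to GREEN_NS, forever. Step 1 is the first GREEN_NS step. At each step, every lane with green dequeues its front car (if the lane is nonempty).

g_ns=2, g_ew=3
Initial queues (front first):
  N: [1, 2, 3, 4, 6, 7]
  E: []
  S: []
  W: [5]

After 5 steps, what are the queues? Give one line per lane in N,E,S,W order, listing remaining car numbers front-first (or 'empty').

Step 1 [NS]: N:car1-GO,E:wait,S:empty,W:wait | queues: N=5 E=0 S=0 W=1
Step 2 [NS]: N:car2-GO,E:wait,S:empty,W:wait | queues: N=4 E=0 S=0 W=1
Step 3 [EW]: N:wait,E:empty,S:wait,W:car5-GO | queues: N=4 E=0 S=0 W=0
Step 4 [EW]: N:wait,E:empty,S:wait,W:empty | queues: N=4 E=0 S=0 W=0
Step 5 [EW]: N:wait,E:empty,S:wait,W:empty | queues: N=4 E=0 S=0 W=0

N: 3 4 6 7
E: empty
S: empty
W: empty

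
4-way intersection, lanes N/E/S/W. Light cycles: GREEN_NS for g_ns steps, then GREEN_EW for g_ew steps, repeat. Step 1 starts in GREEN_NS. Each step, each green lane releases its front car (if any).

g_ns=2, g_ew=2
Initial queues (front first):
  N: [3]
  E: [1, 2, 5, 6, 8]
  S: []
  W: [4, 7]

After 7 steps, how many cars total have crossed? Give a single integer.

Answer: 6

Derivation:
Step 1 [NS]: N:car3-GO,E:wait,S:empty,W:wait | queues: N=0 E=5 S=0 W=2
Step 2 [NS]: N:empty,E:wait,S:empty,W:wait | queues: N=0 E=5 S=0 W=2
Step 3 [EW]: N:wait,E:car1-GO,S:wait,W:car4-GO | queues: N=0 E=4 S=0 W=1
Step 4 [EW]: N:wait,E:car2-GO,S:wait,W:car7-GO | queues: N=0 E=3 S=0 W=0
Step 5 [NS]: N:empty,E:wait,S:empty,W:wait | queues: N=0 E=3 S=0 W=0
Step 6 [NS]: N:empty,E:wait,S:empty,W:wait | queues: N=0 E=3 S=0 W=0
Step 7 [EW]: N:wait,E:car5-GO,S:wait,W:empty | queues: N=0 E=2 S=0 W=0
Cars crossed by step 7: 6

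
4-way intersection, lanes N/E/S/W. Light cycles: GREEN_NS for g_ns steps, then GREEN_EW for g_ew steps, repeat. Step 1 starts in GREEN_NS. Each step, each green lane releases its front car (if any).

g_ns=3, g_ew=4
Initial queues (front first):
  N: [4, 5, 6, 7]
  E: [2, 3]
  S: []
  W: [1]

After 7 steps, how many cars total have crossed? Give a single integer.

Step 1 [NS]: N:car4-GO,E:wait,S:empty,W:wait | queues: N=3 E=2 S=0 W=1
Step 2 [NS]: N:car5-GO,E:wait,S:empty,W:wait | queues: N=2 E=2 S=0 W=1
Step 3 [NS]: N:car6-GO,E:wait,S:empty,W:wait | queues: N=1 E=2 S=0 W=1
Step 4 [EW]: N:wait,E:car2-GO,S:wait,W:car1-GO | queues: N=1 E=1 S=0 W=0
Step 5 [EW]: N:wait,E:car3-GO,S:wait,W:empty | queues: N=1 E=0 S=0 W=0
Step 6 [EW]: N:wait,E:empty,S:wait,W:empty | queues: N=1 E=0 S=0 W=0
Step 7 [EW]: N:wait,E:empty,S:wait,W:empty | queues: N=1 E=0 S=0 W=0
Cars crossed by step 7: 6

Answer: 6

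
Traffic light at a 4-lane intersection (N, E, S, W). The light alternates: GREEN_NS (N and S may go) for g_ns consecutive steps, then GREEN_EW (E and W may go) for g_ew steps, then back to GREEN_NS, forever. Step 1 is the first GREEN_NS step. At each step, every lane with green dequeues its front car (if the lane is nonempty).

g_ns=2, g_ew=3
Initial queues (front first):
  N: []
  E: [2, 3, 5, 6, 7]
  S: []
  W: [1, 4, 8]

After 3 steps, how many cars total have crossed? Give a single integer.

Step 1 [NS]: N:empty,E:wait,S:empty,W:wait | queues: N=0 E=5 S=0 W=3
Step 2 [NS]: N:empty,E:wait,S:empty,W:wait | queues: N=0 E=5 S=0 W=3
Step 3 [EW]: N:wait,E:car2-GO,S:wait,W:car1-GO | queues: N=0 E=4 S=0 W=2
Cars crossed by step 3: 2

Answer: 2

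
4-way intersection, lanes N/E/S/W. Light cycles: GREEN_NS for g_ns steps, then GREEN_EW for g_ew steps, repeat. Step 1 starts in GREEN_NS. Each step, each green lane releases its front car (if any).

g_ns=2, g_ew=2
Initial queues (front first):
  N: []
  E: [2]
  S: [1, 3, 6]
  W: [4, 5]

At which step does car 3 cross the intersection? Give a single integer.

Step 1 [NS]: N:empty,E:wait,S:car1-GO,W:wait | queues: N=0 E=1 S=2 W=2
Step 2 [NS]: N:empty,E:wait,S:car3-GO,W:wait | queues: N=0 E=1 S=1 W=2
Step 3 [EW]: N:wait,E:car2-GO,S:wait,W:car4-GO | queues: N=0 E=0 S=1 W=1
Step 4 [EW]: N:wait,E:empty,S:wait,W:car5-GO | queues: N=0 E=0 S=1 W=0
Step 5 [NS]: N:empty,E:wait,S:car6-GO,W:wait | queues: N=0 E=0 S=0 W=0
Car 3 crosses at step 2

2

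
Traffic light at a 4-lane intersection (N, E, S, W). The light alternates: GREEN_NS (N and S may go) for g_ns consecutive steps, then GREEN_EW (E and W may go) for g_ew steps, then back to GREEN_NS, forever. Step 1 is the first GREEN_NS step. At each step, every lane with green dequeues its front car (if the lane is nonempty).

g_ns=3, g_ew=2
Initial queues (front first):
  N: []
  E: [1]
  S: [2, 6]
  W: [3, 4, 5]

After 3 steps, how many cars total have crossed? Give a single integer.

Answer: 2

Derivation:
Step 1 [NS]: N:empty,E:wait,S:car2-GO,W:wait | queues: N=0 E=1 S=1 W=3
Step 2 [NS]: N:empty,E:wait,S:car6-GO,W:wait | queues: N=0 E=1 S=0 W=3
Step 3 [NS]: N:empty,E:wait,S:empty,W:wait | queues: N=0 E=1 S=0 W=3
Cars crossed by step 3: 2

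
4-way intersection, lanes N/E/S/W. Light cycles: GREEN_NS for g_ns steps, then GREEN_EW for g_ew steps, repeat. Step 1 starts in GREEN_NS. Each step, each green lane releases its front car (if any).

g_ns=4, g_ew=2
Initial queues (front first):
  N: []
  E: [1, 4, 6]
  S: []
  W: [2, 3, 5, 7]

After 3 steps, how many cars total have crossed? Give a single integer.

Answer: 0

Derivation:
Step 1 [NS]: N:empty,E:wait,S:empty,W:wait | queues: N=0 E=3 S=0 W=4
Step 2 [NS]: N:empty,E:wait,S:empty,W:wait | queues: N=0 E=3 S=0 W=4
Step 3 [NS]: N:empty,E:wait,S:empty,W:wait | queues: N=0 E=3 S=0 W=4
Cars crossed by step 3: 0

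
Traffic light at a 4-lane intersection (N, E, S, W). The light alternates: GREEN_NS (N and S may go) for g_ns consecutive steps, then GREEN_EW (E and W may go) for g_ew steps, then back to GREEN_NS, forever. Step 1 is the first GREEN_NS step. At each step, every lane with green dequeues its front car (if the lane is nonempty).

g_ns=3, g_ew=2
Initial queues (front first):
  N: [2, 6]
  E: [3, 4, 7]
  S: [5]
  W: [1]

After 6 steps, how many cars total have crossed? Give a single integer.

Answer: 6

Derivation:
Step 1 [NS]: N:car2-GO,E:wait,S:car5-GO,W:wait | queues: N=1 E=3 S=0 W=1
Step 2 [NS]: N:car6-GO,E:wait,S:empty,W:wait | queues: N=0 E=3 S=0 W=1
Step 3 [NS]: N:empty,E:wait,S:empty,W:wait | queues: N=0 E=3 S=0 W=1
Step 4 [EW]: N:wait,E:car3-GO,S:wait,W:car1-GO | queues: N=0 E=2 S=0 W=0
Step 5 [EW]: N:wait,E:car4-GO,S:wait,W:empty | queues: N=0 E=1 S=0 W=0
Step 6 [NS]: N:empty,E:wait,S:empty,W:wait | queues: N=0 E=1 S=0 W=0
Cars crossed by step 6: 6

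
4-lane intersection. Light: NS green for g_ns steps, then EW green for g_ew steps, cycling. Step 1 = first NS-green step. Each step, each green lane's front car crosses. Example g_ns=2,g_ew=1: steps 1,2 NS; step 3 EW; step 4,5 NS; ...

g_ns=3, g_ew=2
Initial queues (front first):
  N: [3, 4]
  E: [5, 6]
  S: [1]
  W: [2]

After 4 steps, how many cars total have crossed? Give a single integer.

Step 1 [NS]: N:car3-GO,E:wait,S:car1-GO,W:wait | queues: N=1 E=2 S=0 W=1
Step 2 [NS]: N:car4-GO,E:wait,S:empty,W:wait | queues: N=0 E=2 S=0 W=1
Step 3 [NS]: N:empty,E:wait,S:empty,W:wait | queues: N=0 E=2 S=0 W=1
Step 4 [EW]: N:wait,E:car5-GO,S:wait,W:car2-GO | queues: N=0 E=1 S=0 W=0
Cars crossed by step 4: 5

Answer: 5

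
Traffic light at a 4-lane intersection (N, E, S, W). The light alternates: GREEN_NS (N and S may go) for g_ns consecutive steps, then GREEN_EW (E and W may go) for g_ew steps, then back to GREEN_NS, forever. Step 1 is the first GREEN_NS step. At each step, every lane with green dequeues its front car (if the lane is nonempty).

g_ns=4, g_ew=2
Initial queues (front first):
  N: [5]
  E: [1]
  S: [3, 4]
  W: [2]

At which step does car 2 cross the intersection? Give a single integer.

Step 1 [NS]: N:car5-GO,E:wait,S:car3-GO,W:wait | queues: N=0 E=1 S=1 W=1
Step 2 [NS]: N:empty,E:wait,S:car4-GO,W:wait | queues: N=0 E=1 S=0 W=1
Step 3 [NS]: N:empty,E:wait,S:empty,W:wait | queues: N=0 E=1 S=0 W=1
Step 4 [NS]: N:empty,E:wait,S:empty,W:wait | queues: N=0 E=1 S=0 W=1
Step 5 [EW]: N:wait,E:car1-GO,S:wait,W:car2-GO | queues: N=0 E=0 S=0 W=0
Car 2 crosses at step 5

5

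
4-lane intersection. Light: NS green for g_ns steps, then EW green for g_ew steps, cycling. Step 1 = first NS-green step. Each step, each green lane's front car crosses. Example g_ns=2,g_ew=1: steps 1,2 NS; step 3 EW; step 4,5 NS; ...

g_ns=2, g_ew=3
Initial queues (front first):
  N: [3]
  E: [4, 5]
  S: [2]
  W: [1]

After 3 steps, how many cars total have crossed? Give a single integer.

Step 1 [NS]: N:car3-GO,E:wait,S:car2-GO,W:wait | queues: N=0 E=2 S=0 W=1
Step 2 [NS]: N:empty,E:wait,S:empty,W:wait | queues: N=0 E=2 S=0 W=1
Step 3 [EW]: N:wait,E:car4-GO,S:wait,W:car1-GO | queues: N=0 E=1 S=0 W=0
Cars crossed by step 3: 4

Answer: 4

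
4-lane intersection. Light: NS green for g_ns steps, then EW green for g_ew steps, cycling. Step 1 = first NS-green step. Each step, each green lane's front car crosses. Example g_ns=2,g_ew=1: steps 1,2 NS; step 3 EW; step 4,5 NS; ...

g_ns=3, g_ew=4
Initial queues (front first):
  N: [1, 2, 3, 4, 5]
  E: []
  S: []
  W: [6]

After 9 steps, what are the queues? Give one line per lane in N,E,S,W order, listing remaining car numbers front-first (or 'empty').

Step 1 [NS]: N:car1-GO,E:wait,S:empty,W:wait | queues: N=4 E=0 S=0 W=1
Step 2 [NS]: N:car2-GO,E:wait,S:empty,W:wait | queues: N=3 E=0 S=0 W=1
Step 3 [NS]: N:car3-GO,E:wait,S:empty,W:wait | queues: N=2 E=0 S=0 W=1
Step 4 [EW]: N:wait,E:empty,S:wait,W:car6-GO | queues: N=2 E=0 S=0 W=0
Step 5 [EW]: N:wait,E:empty,S:wait,W:empty | queues: N=2 E=0 S=0 W=0
Step 6 [EW]: N:wait,E:empty,S:wait,W:empty | queues: N=2 E=0 S=0 W=0
Step 7 [EW]: N:wait,E:empty,S:wait,W:empty | queues: N=2 E=0 S=0 W=0
Step 8 [NS]: N:car4-GO,E:wait,S:empty,W:wait | queues: N=1 E=0 S=0 W=0
Step 9 [NS]: N:car5-GO,E:wait,S:empty,W:wait | queues: N=0 E=0 S=0 W=0

N: empty
E: empty
S: empty
W: empty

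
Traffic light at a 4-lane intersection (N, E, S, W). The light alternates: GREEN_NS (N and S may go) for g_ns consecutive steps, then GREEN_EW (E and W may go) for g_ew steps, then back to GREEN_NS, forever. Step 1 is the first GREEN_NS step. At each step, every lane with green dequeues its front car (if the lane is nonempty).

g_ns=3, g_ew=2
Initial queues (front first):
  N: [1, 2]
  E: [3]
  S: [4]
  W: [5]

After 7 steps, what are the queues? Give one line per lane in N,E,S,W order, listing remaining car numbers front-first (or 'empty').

Step 1 [NS]: N:car1-GO,E:wait,S:car4-GO,W:wait | queues: N=1 E=1 S=0 W=1
Step 2 [NS]: N:car2-GO,E:wait,S:empty,W:wait | queues: N=0 E=1 S=0 W=1
Step 3 [NS]: N:empty,E:wait,S:empty,W:wait | queues: N=0 E=1 S=0 W=1
Step 4 [EW]: N:wait,E:car3-GO,S:wait,W:car5-GO | queues: N=0 E=0 S=0 W=0

N: empty
E: empty
S: empty
W: empty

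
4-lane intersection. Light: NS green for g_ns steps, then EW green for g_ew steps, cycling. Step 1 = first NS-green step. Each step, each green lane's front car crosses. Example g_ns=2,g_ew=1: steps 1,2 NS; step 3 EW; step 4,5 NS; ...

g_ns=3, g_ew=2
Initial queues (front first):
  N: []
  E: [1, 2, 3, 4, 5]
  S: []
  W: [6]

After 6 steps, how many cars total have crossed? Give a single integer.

Answer: 3

Derivation:
Step 1 [NS]: N:empty,E:wait,S:empty,W:wait | queues: N=0 E=5 S=0 W=1
Step 2 [NS]: N:empty,E:wait,S:empty,W:wait | queues: N=0 E=5 S=0 W=1
Step 3 [NS]: N:empty,E:wait,S:empty,W:wait | queues: N=0 E=5 S=0 W=1
Step 4 [EW]: N:wait,E:car1-GO,S:wait,W:car6-GO | queues: N=0 E=4 S=0 W=0
Step 5 [EW]: N:wait,E:car2-GO,S:wait,W:empty | queues: N=0 E=3 S=0 W=0
Step 6 [NS]: N:empty,E:wait,S:empty,W:wait | queues: N=0 E=3 S=0 W=0
Cars crossed by step 6: 3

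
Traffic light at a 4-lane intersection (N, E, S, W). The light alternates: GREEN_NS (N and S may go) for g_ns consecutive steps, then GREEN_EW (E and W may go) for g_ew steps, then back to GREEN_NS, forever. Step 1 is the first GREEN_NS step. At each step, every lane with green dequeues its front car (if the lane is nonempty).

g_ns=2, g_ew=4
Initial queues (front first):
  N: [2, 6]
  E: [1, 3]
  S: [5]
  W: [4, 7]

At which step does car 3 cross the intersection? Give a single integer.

Step 1 [NS]: N:car2-GO,E:wait,S:car5-GO,W:wait | queues: N=1 E=2 S=0 W=2
Step 2 [NS]: N:car6-GO,E:wait,S:empty,W:wait | queues: N=0 E=2 S=0 W=2
Step 3 [EW]: N:wait,E:car1-GO,S:wait,W:car4-GO | queues: N=0 E=1 S=0 W=1
Step 4 [EW]: N:wait,E:car3-GO,S:wait,W:car7-GO | queues: N=0 E=0 S=0 W=0
Car 3 crosses at step 4

4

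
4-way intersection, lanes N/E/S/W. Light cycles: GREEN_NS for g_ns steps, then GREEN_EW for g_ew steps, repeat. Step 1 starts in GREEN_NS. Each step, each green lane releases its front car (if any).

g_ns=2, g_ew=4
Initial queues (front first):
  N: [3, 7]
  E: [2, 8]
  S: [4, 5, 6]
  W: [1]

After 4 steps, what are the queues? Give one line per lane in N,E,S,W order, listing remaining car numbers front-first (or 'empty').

Step 1 [NS]: N:car3-GO,E:wait,S:car4-GO,W:wait | queues: N=1 E=2 S=2 W=1
Step 2 [NS]: N:car7-GO,E:wait,S:car5-GO,W:wait | queues: N=0 E=2 S=1 W=1
Step 3 [EW]: N:wait,E:car2-GO,S:wait,W:car1-GO | queues: N=0 E=1 S=1 W=0
Step 4 [EW]: N:wait,E:car8-GO,S:wait,W:empty | queues: N=0 E=0 S=1 W=0

N: empty
E: empty
S: 6
W: empty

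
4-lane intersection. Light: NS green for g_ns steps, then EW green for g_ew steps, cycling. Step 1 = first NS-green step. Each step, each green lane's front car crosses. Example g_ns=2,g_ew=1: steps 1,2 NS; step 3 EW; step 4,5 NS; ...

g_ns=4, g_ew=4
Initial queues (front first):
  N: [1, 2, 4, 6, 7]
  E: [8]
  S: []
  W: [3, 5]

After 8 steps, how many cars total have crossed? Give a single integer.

Step 1 [NS]: N:car1-GO,E:wait,S:empty,W:wait | queues: N=4 E=1 S=0 W=2
Step 2 [NS]: N:car2-GO,E:wait,S:empty,W:wait | queues: N=3 E=1 S=0 W=2
Step 3 [NS]: N:car4-GO,E:wait,S:empty,W:wait | queues: N=2 E=1 S=0 W=2
Step 4 [NS]: N:car6-GO,E:wait,S:empty,W:wait | queues: N=1 E=1 S=0 W=2
Step 5 [EW]: N:wait,E:car8-GO,S:wait,W:car3-GO | queues: N=1 E=0 S=0 W=1
Step 6 [EW]: N:wait,E:empty,S:wait,W:car5-GO | queues: N=1 E=0 S=0 W=0
Step 7 [EW]: N:wait,E:empty,S:wait,W:empty | queues: N=1 E=0 S=0 W=0
Step 8 [EW]: N:wait,E:empty,S:wait,W:empty | queues: N=1 E=0 S=0 W=0
Cars crossed by step 8: 7

Answer: 7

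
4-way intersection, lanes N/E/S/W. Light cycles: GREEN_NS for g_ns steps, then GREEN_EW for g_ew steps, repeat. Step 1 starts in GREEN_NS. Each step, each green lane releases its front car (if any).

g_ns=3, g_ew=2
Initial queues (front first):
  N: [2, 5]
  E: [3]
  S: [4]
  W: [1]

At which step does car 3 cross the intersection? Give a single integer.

Step 1 [NS]: N:car2-GO,E:wait,S:car4-GO,W:wait | queues: N=1 E=1 S=0 W=1
Step 2 [NS]: N:car5-GO,E:wait,S:empty,W:wait | queues: N=0 E=1 S=0 W=1
Step 3 [NS]: N:empty,E:wait,S:empty,W:wait | queues: N=0 E=1 S=0 W=1
Step 4 [EW]: N:wait,E:car3-GO,S:wait,W:car1-GO | queues: N=0 E=0 S=0 W=0
Car 3 crosses at step 4

4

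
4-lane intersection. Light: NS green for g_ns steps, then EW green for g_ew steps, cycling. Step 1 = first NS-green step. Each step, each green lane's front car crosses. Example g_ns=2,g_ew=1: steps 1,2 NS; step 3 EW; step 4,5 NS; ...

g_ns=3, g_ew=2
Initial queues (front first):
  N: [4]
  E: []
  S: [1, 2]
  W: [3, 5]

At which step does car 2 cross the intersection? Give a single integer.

Step 1 [NS]: N:car4-GO,E:wait,S:car1-GO,W:wait | queues: N=0 E=0 S=1 W=2
Step 2 [NS]: N:empty,E:wait,S:car2-GO,W:wait | queues: N=0 E=0 S=0 W=2
Step 3 [NS]: N:empty,E:wait,S:empty,W:wait | queues: N=0 E=0 S=0 W=2
Step 4 [EW]: N:wait,E:empty,S:wait,W:car3-GO | queues: N=0 E=0 S=0 W=1
Step 5 [EW]: N:wait,E:empty,S:wait,W:car5-GO | queues: N=0 E=0 S=0 W=0
Car 2 crosses at step 2

2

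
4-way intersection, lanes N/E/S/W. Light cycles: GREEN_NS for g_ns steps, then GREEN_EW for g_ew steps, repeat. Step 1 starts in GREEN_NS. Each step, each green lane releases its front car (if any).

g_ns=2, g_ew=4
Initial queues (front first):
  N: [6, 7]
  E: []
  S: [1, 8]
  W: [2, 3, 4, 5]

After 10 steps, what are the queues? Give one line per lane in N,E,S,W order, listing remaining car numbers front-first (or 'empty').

Step 1 [NS]: N:car6-GO,E:wait,S:car1-GO,W:wait | queues: N=1 E=0 S=1 W=4
Step 2 [NS]: N:car7-GO,E:wait,S:car8-GO,W:wait | queues: N=0 E=0 S=0 W=4
Step 3 [EW]: N:wait,E:empty,S:wait,W:car2-GO | queues: N=0 E=0 S=0 W=3
Step 4 [EW]: N:wait,E:empty,S:wait,W:car3-GO | queues: N=0 E=0 S=0 W=2
Step 5 [EW]: N:wait,E:empty,S:wait,W:car4-GO | queues: N=0 E=0 S=0 W=1
Step 6 [EW]: N:wait,E:empty,S:wait,W:car5-GO | queues: N=0 E=0 S=0 W=0

N: empty
E: empty
S: empty
W: empty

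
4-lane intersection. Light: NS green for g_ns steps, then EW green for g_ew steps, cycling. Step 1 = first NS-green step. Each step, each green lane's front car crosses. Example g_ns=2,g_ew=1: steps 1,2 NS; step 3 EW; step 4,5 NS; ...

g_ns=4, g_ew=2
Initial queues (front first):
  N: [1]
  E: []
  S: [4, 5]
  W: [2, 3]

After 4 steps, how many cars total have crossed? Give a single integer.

Answer: 3

Derivation:
Step 1 [NS]: N:car1-GO,E:wait,S:car4-GO,W:wait | queues: N=0 E=0 S=1 W=2
Step 2 [NS]: N:empty,E:wait,S:car5-GO,W:wait | queues: N=0 E=0 S=0 W=2
Step 3 [NS]: N:empty,E:wait,S:empty,W:wait | queues: N=0 E=0 S=0 W=2
Step 4 [NS]: N:empty,E:wait,S:empty,W:wait | queues: N=0 E=0 S=0 W=2
Cars crossed by step 4: 3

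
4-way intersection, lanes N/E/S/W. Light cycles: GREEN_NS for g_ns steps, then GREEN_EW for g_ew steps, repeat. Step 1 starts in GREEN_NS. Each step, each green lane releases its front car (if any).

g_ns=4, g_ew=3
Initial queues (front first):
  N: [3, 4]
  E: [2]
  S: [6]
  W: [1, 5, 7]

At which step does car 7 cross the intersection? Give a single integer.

Step 1 [NS]: N:car3-GO,E:wait,S:car6-GO,W:wait | queues: N=1 E=1 S=0 W=3
Step 2 [NS]: N:car4-GO,E:wait,S:empty,W:wait | queues: N=0 E=1 S=0 W=3
Step 3 [NS]: N:empty,E:wait,S:empty,W:wait | queues: N=0 E=1 S=0 W=3
Step 4 [NS]: N:empty,E:wait,S:empty,W:wait | queues: N=0 E=1 S=0 W=3
Step 5 [EW]: N:wait,E:car2-GO,S:wait,W:car1-GO | queues: N=0 E=0 S=0 W=2
Step 6 [EW]: N:wait,E:empty,S:wait,W:car5-GO | queues: N=0 E=0 S=0 W=1
Step 7 [EW]: N:wait,E:empty,S:wait,W:car7-GO | queues: N=0 E=0 S=0 W=0
Car 7 crosses at step 7

7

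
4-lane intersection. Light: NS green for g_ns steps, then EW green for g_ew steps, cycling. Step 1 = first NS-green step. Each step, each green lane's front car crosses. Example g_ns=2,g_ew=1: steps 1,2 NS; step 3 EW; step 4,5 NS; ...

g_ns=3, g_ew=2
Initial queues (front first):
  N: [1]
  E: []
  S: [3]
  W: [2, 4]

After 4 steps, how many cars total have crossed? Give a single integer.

Step 1 [NS]: N:car1-GO,E:wait,S:car3-GO,W:wait | queues: N=0 E=0 S=0 W=2
Step 2 [NS]: N:empty,E:wait,S:empty,W:wait | queues: N=0 E=0 S=0 W=2
Step 3 [NS]: N:empty,E:wait,S:empty,W:wait | queues: N=0 E=0 S=0 W=2
Step 4 [EW]: N:wait,E:empty,S:wait,W:car2-GO | queues: N=0 E=0 S=0 W=1
Cars crossed by step 4: 3

Answer: 3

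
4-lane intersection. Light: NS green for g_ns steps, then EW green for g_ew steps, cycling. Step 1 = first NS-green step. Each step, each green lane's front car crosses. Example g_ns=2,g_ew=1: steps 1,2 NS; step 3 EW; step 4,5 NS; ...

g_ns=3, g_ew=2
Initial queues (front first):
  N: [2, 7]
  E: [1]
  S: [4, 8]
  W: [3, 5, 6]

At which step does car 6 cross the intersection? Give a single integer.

Step 1 [NS]: N:car2-GO,E:wait,S:car4-GO,W:wait | queues: N=1 E=1 S=1 W=3
Step 2 [NS]: N:car7-GO,E:wait,S:car8-GO,W:wait | queues: N=0 E=1 S=0 W=3
Step 3 [NS]: N:empty,E:wait,S:empty,W:wait | queues: N=0 E=1 S=0 W=3
Step 4 [EW]: N:wait,E:car1-GO,S:wait,W:car3-GO | queues: N=0 E=0 S=0 W=2
Step 5 [EW]: N:wait,E:empty,S:wait,W:car5-GO | queues: N=0 E=0 S=0 W=1
Step 6 [NS]: N:empty,E:wait,S:empty,W:wait | queues: N=0 E=0 S=0 W=1
Step 7 [NS]: N:empty,E:wait,S:empty,W:wait | queues: N=0 E=0 S=0 W=1
Step 8 [NS]: N:empty,E:wait,S:empty,W:wait | queues: N=0 E=0 S=0 W=1
Step 9 [EW]: N:wait,E:empty,S:wait,W:car6-GO | queues: N=0 E=0 S=0 W=0
Car 6 crosses at step 9

9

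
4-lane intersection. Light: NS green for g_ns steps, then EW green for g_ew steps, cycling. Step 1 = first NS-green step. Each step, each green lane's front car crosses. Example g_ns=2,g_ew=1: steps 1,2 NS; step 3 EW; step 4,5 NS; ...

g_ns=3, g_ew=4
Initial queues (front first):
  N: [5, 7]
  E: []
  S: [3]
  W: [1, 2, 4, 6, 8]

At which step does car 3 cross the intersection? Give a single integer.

Step 1 [NS]: N:car5-GO,E:wait,S:car3-GO,W:wait | queues: N=1 E=0 S=0 W=5
Step 2 [NS]: N:car7-GO,E:wait,S:empty,W:wait | queues: N=0 E=0 S=0 W=5
Step 3 [NS]: N:empty,E:wait,S:empty,W:wait | queues: N=0 E=0 S=0 W=5
Step 4 [EW]: N:wait,E:empty,S:wait,W:car1-GO | queues: N=0 E=0 S=0 W=4
Step 5 [EW]: N:wait,E:empty,S:wait,W:car2-GO | queues: N=0 E=0 S=0 W=3
Step 6 [EW]: N:wait,E:empty,S:wait,W:car4-GO | queues: N=0 E=0 S=0 W=2
Step 7 [EW]: N:wait,E:empty,S:wait,W:car6-GO | queues: N=0 E=0 S=0 W=1
Step 8 [NS]: N:empty,E:wait,S:empty,W:wait | queues: N=0 E=0 S=0 W=1
Step 9 [NS]: N:empty,E:wait,S:empty,W:wait | queues: N=0 E=0 S=0 W=1
Step 10 [NS]: N:empty,E:wait,S:empty,W:wait | queues: N=0 E=0 S=0 W=1
Step 11 [EW]: N:wait,E:empty,S:wait,W:car8-GO | queues: N=0 E=0 S=0 W=0
Car 3 crosses at step 1

1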